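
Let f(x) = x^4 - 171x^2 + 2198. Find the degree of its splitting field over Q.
[K : Q] = 4

Solving the quadratic in x^2: x^2 = (171 ± √(171^2 - 4·2198))/2 = (171 ± √20449)/2 = (171 ± 143)/2, giving x^2 = 157 or x^2 = 14. So f(x) = (x^2 - 157)(x^2 - 14) and the roots of f are ±√157, ±√14. Hence the splitting field is K = Q(√157, √14). Since 157 and 14 are distinct squarefree integers > 1, their product 2198 is not a perfect square, so √14 ∉ Q(√157). By the tower law [K:Q] = [Q(√157,√14):Q(√157)] · [Q(√157):Q] = 2 · 2 = 4.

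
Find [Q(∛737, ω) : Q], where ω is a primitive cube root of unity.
[Q(∛737, ω) : Q] = 6

[Q(∛737):Q] = 3 (min poly x^3 - 737, irreducible since 737 is not a perfect cube). [Q(ω):Q] = 2 (min poly x^2 + x + 1). Since Q(∛737) ⊂ R and ω ∉ R, we have ω ∉ Q(∛737), so x^2 + x + 1 remains irreducible over Q(∛737) and [Q(∛737, ω) : Q(∛737)] = 2. By the tower law, [Q(∛737, ω) : Q] = 3 · 2 = 6. (In fact Q(∛737, ω) is the splitting field of x^3 - 737 over Q.)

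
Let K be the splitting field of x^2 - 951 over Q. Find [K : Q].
[K : Q] = 2

f(x) = x^2 - 951 factors as (x - √951)(x + √951). The splitting field is K = Q(√951). Since 951 is squarefree and > 1, it is not a perfect square, so x^2 - 951 is irreducible over Q and [Q(√951) : Q] = 2. Hence [K : Q] = 2.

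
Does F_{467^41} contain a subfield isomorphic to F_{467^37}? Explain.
No: F_{467^37} is not a subfield of F_{467^41}

F_{p^m} embeds in F_{p^n} iff m | n. Here 37 ∤ 41 (since 41 = 1·37 + 4 with remainder 4 ≠ 0), so F_{467^37} is not a subfield of F_{467^41}. Equivalently: if it were, the tower law would give 37 = [F_{467^37}:F_467] dividing [F_{467^41}:F_467] = 41, contradiction.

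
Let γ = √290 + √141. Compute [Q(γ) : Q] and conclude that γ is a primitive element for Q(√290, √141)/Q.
[Q(γ) : Q] = 4 (equivalently, Q(γ) = Q(√290, √141))

Obviously Q(γ) ⊆ Q(√290, √141), and [Q(√290, √141):Q] = 4 (since 290, 141 are distinct squarefree integers > 1 with 40890 not a perfect square). To show equality we compute the minimal polynomial of γ. From γ = √290 + √141: γ^2 = 290 + 2√(40890) + 141 = 431 + 2√(40890), so γ^2 - 431 = 2√(40890); squaring, (γ^2 - 431)^2 = 4·40890, i.e. γ^4 - 862γ^2 + 185761 - 163560 = 0, i.e. γ^4 - 862γ^2 + 22201 = 0. So γ is a root of x^4 - 862x^2 + 22201. This polynomial is irreducible over Q: it has no rational root (each ±√290 ± √141 is irrational), and any factorization into two quadratics over Q would force √(40890) ∈ Q (pairing opposite roots) or √290, √141 ∈ Q (other pairings), all impossible. Hence [Q(γ):Q] = 4 = [Q(√290, √141):Q], so Q(γ) = Q(√290, √141).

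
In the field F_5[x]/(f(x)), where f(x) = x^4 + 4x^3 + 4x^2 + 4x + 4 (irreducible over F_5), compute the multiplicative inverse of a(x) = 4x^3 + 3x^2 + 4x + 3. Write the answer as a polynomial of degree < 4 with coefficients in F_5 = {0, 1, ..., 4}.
a(x)^(-1) ≡ x^3 + 2x^2 + x + 1 (mod f(x))

Since f is irreducible over F_5, F_5[x]/(f) is a field and a(x) ≠ 0 has an inverse. Apply the extended Euclidean algorithm to f(x) and a(x) in F_5[x]: f(x) = (4x + 3)·a(x) + (4x^2);  a(x) = (x + 2)·(4x^2) + (4x + 3);  (4x^2) = (x + 3)·(4x + 3) + (1). The last nonzero remainder is the constant 1 = gcd(f, a) in F_5. Back-substituting through the division chain expresses 1 = s(x)·a(x) + t(x)·f(x) with s(x) ≡ x^3 + 2x^2 + x + 1 (mod f), so a(x)^(-1) ≡ s(x) = x^3 + 2x^2 + x + 1 (mod f). Check: (4x^3 + 3x^2 + 4x + 3)·(x^3 + 2x^2 + x + 1) = 4x^6 + x^5 + 4x^4 + 3x^3 + 3x^2 + 2x + 3 ≡ 1 (mod x^4 + 4x^3 + 4x^2 + 4x + 4).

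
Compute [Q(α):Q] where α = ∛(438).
[Q(α):Q] = 3

The minimal polynomial of α is x^3 - 438, irreducible over Q since 438 is not a perfect cube (so x^3 - 438 has no rational root). Hence [Q(α):Q] = deg(m_α) = 3.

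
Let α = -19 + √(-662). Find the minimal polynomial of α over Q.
m_α(x) = x^2 + 38x + 1023

From α + 19 = √(-662), squaring gives (α + 19)^2 = -662, i.e. α^2 + 38α + 361 = -662, so α^2 + 38α + 1023 = 0. The discriminant of x^2 + 38x + 1023 is (38)^2 - 4·(1023) = 1444 - 4092 = -2648, and 4·(-662) is not a perfect square in Q since -662 is squarefree and ≠ 1. Hence x^2 + 38x + 1023 is irreducible over Q and is the minimal polynomial of α.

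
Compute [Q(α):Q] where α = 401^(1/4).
[Q(α):Q] = 4

α is a root of x^4 - 401. By Eisenstein's criterion at the prime p = 401 (which divides the constant term 401 but p^2 = 160801 does not, since 401 is squarefree), x^4 - 401 is irreducible over Q. Hence [Q(α):Q] = 4.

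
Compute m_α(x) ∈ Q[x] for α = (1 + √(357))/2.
m_α(x) = x^2 - x - 89

From 2α - 1 = √(357), squaring gives (2α - 1)^2 = 357, i.e. 4α^2 - 4α + 1 = 357, so α^2 - α + (1 - 357)/4 = 0. Since 357 ≡ 1 (mod 4), (1 - 357)/4 = -89 ∈ Z. The polynomial x^2 - x - 89 has discriminant 1 - 4·(-89) = 357, which is not a perfect square in Q (d = 357 is squarefree and ≠ 1), so x^2 - x - 89 is irreducible over Q. It is the minimal polynomial of α.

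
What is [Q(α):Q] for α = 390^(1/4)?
[Q(α):Q] = 4

α is a root of x^4 - 390. By Eisenstein's criterion at the prime p = 2 (which divides the constant term 390 but p^2 = 4 does not, since 390 is squarefree), x^4 - 390 is irreducible over Q. Hence [Q(α):Q] = 4.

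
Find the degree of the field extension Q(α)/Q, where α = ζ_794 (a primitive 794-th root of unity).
[Q(α):Q] = 396

The minimal polynomial of ζ_794 over Q is the 794-th cyclotomic polynomial Φ_794(x), which is irreducible over Q and has degree φ(794) = 396. Hence [Q(α):Q] = φ(794) = 396.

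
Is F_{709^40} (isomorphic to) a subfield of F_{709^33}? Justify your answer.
No: F_{709^40} is not a subfield of F_{709^33}

F_{p^m} embeds in F_{p^n} iff m | n. Here 40 ∤ 33 (since 33 = 0·40 + 33 with remainder 33 ≠ 0), so F_{709^40} is not a subfield of F_{709^33}. Equivalently: if it were, the tower law would give 40 = [F_{709^40}:F_709] dividing [F_{709^33}:F_709] = 33, contradiction.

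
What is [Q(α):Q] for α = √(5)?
[Q(α):Q] = 2

[Q(α):Q] equals the degree of the minimal polynomial of α. Here α^2 = 5 and x^2 - 5 is irreducible (d = 5 is squarefree, ≠ 1, hence not a square), so deg(m_α) = 2. Thus [Q(α):Q] = 2.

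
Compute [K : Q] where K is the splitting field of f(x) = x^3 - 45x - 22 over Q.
[K : Q] = 6

By the rational root test, any rational root of the monic integer polynomial f(x) = x^3 - 45x - 22 must be an integer dividing the constant term -22, i.e. one of ±{1, 2, 11, 22}. Evaluating: f(1) = -66, f(-1) = 22, f(2) = -104, f(-2) = 60, f(11) = 814, f(-11) = -858, f(22) = 9636, f(-22) = -9680; none is 0, so f has no rational root and is therefore irreducible over Q (a cubic with no linear factor over a field is irreducible). For an irreducible cubic, the Galois group is A_3 or S_3 according as the discriminant disc(f) = -4a^3 - 27b^2 = -4·(-45)^3 - 27·(-22)^2 = 351432 is or is not a square in Q. Here disc(f) = 351432 is not a perfect square in Q, so the Galois group of f over Q is not contained in A_3 and must be all of S_3. The splitting field has degree |S_3| = 6 over Q, so [K : Q] = 6.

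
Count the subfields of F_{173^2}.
F_{173^2} has 2 subfields

The subfields of F_{p^n} are exactly the fields F_{p^d} for d | n (each is the fixed field of the unique index-d subgroup of Gal(F_{p^n}/F_p) ≅ Z/nZ). The divisors of n = 2 are {1, 2}, giving 2 subfields: F_{173^1}, F_{173^2}.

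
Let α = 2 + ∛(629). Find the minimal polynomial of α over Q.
m_α(x) = x^3 - 6x^2 + 12x - 637

Set β = α - 2 = ∛(629), so β^3 = 629. Then (α - 2)^3 - 629 = 0, i.e. α is a root of g(x) = (x - 2)^3 - 629 = x^3 - 6x^2 + 12x - 637. Since g(x) = h(x - 2) where h(x) = x^3 - 629, and h is irreducible over Q (because 629 is not a perfect cube, so h has no rational root, and a monic cubic with no rational root is irreducible), g is also irreducible (irreducibility is preserved under the substitution x → x - 2). Hence m_α(x) = x^3 - 6x^2 + 12x - 637.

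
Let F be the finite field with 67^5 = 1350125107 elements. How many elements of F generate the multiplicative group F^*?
There are φ(1350125106) = 408576000 primitive elements

F_q^* is cyclic of order q - 1 = 1350125106. A cyclic group of order m has exactly φ(m) generators. Here m = 1350125106 = 2 · 3 · 11 · 761 · 26881, so the number of primitive elements is φ(1350125106) = 408576000.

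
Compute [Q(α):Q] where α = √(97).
[Q(α):Q] = 2

[Q(α):Q] equals the degree of the minimal polynomial of α. Here α^2 = 97 and x^2 - 97 is irreducible (d = 97 is squarefree, ≠ 1, hence not a square), so deg(m_α) = 2. Thus [Q(α):Q] = 2.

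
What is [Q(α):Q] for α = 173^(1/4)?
[Q(α):Q] = 4

α is a root of x^4 - 173. By Eisenstein's criterion at the prime p = 173 (which divides the constant term 173 but p^2 = 29929 does not, since 173 is squarefree), x^4 - 173 is irreducible over Q. Hence [Q(α):Q] = 4.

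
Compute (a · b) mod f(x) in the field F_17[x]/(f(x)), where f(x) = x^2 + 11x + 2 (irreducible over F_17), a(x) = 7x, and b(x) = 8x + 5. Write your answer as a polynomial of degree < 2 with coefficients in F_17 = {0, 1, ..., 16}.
a · b ≡ 14x + 7 (mod f(x))

Multiply in F_17[x]: a(x)·b(x) = (7x)·(8x + 5) = 5x^2 + x. This has degree ≥ 2, so divide by f(x) over F_17: 5x^2 + x = (5)·(x^2 + 11x + 2) + (14x + 7). Hence a·b ≡ 14x + 7 (mod f). (F_17[x]/(f) is a field with 17^2 = 289 elements since f is irreducible of degree 2.)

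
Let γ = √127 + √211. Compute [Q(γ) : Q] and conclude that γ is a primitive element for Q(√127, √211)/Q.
[Q(γ) : Q] = 4 (equivalently, Q(γ) = Q(√127, √211))

Obviously Q(γ) ⊆ Q(√127, √211), and [Q(√127, √211):Q] = 4 (since 127, 211 are distinct squarefree integers > 1 with 26797 not a perfect square). To show equality we compute the minimal polynomial of γ. From γ = √127 + √211: γ^2 = 127 + 2√(26797) + 211 = 338 + 2√(26797), so γ^2 - 338 = 2√(26797); squaring, (γ^2 - 338)^2 = 4·26797, i.e. γ^4 - 676γ^2 + 114244 - 107188 = 0, i.e. γ^4 - 676γ^2 + 7056 = 0. So γ is a root of x^4 - 676x^2 + 7056. This polynomial is irreducible over Q: it has no rational root (each ±√127 ± √211 is irrational), and any factorization into two quadratics over Q would force √(26797) ∈ Q (pairing opposite roots) or √127, √211 ∈ Q (other pairings), all impossible. Hence [Q(γ):Q] = 4 = [Q(√127, √211):Q], so Q(γ) = Q(√127, √211).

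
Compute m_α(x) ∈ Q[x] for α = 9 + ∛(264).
m_α(x) = x^3 - 27x^2 + 243x - 993

Set β = α - 9 = ∛(264), so β^3 = 264. Then (α - 9)^3 - 264 = 0, i.e. α is a root of g(x) = (x - 9)^3 - 264 = x^3 - 27x^2 + 243x - 993. Since g(x) = h(x - 9) where h(x) = x^3 - 264, and h is irreducible over Q (because 264 is not a perfect cube, so h has no rational root, and a monic cubic with no rational root is irreducible), g is also irreducible (irreducibility is preserved under the substitution x → x - 9). Hence m_α(x) = x^3 - 27x^2 + 243x - 993.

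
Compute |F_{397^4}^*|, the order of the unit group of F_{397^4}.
|F_{397^4}^*| = 24840596880

F_{397^4} has 397^4 = 24840596881 elements; its multiplicative group consists of all nonzero elements, so |F_{397^4}^*| = 24840596881 - 1 = 24840596880. (It is cyclic since any finite subgroup of the multiplicative group of a field is cyclic.)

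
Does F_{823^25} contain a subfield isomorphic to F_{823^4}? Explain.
No: F_{823^4} is not a subfield of F_{823^25}

F_{p^m} embeds in F_{p^n} iff m | n. Here 4 ∤ 25 (since 25 = 6·4 + 1 with remainder 1 ≠ 0), so F_{823^4} is not a subfield of F_{823^25}. Equivalently: if it were, the tower law would give 4 = [F_{823^4}:F_823] dividing [F_{823^25}:F_823] = 25, contradiction.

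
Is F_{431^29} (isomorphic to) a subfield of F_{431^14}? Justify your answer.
No: F_{431^29} is not a subfield of F_{431^14}

F_{p^m} embeds in F_{p^n} iff m | n. Here 29 ∤ 14 (since 14 = 0·29 + 14 with remainder 14 ≠ 0), so F_{431^29} is not a subfield of F_{431^14}. Equivalently: if it were, the tower law would give 29 = [F_{431^29}:F_431] dividing [F_{431^14}:F_431] = 14, contradiction.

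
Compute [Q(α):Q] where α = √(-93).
[Q(α):Q] = 2

[Q(α):Q] equals the degree of the minimal polynomial of α. Here α^2 = -93 and x^2 + 93 is irreducible (d = -93 is squarefree, ≠ 1, hence not a square), so deg(m_α) = 2. Thus [Q(α):Q] = 2.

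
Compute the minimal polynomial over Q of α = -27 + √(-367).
m_α(x) = x^2 + 54x + 1096

From α + 27 = √(-367), squaring gives (α + 27)^2 = -367, i.e. α^2 + 54α + 729 = -367, so α^2 + 54α + 1096 = 0. The discriminant of x^2 + 54x + 1096 is (54)^2 - 4·(1096) = 2916 - 4384 = -1468, and 4·(-367) is not a perfect square in Q since -367 is squarefree and ≠ 1. Hence x^2 + 54x + 1096 is irreducible over Q and is the minimal polynomial of α.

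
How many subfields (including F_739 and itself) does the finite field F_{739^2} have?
F_{739^2} has 2 subfields

The subfields of F_{p^n} are exactly the fields F_{p^d} for d | n (each is the fixed field of the unique index-d subgroup of Gal(F_{p^n}/F_p) ≅ Z/nZ). The divisors of n = 2 are {1, 2}, giving 2 subfields: F_{739^1}, F_{739^2}.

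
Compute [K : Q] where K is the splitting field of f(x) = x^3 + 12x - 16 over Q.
[K : Q] = 6

By the rational root test, any rational root of the monic integer polynomial f(x) = x^3 + 12x - 16 must be an integer dividing the constant term -16, i.e. one of ±{1, 2, 4, 8, 16}. Evaluating: f(1) = -3, f(-1) = -29, f(2) = 16, f(-2) = -48, f(4) = 96, f(-4) = -128, f(8) = 592, f(-8) = -624, f(16) = 4272, f(-16) = -4304; none is 0, so f has no rational root and is therefore irreducible over Q (a cubic with no linear factor over a field is irreducible). For an irreducible cubic, the Galois group is A_3 or S_3 according as the discriminant disc(f) = -4a^3 - 27b^2 = -4·(12)^3 - 27·(-16)^2 = -13824 is or is not a square in Q. Here disc(f) = -13824 is not a perfect square in Q, so the Galois group of f over Q is not contained in A_3 and must be all of S_3. The splitting field has degree |S_3| = 6 over Q, so [K : Q] = 6.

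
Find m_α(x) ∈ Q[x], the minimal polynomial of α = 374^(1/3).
m_α(x) = x^3 - 374

α satisfies α^3 = 374, so x^3 - 374 annihilates α. By the rational root test, a rational root p/q (in lowest terms) of x^3 - 374 would satisfy p^3 = 374 q^3, forcing q = 1 and p^3 = 374; but 374 is not a perfect cube, contradiction. A monic cubic over Q with no rational root is irreducible (any nontrivial factorization would include a linear factor). Hence x^3 - 374 is the minimal polynomial of α, and in particular [Q(α):Q] = 3.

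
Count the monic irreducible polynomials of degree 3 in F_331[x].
There are 12088120 monic irreducible polynomials of degree 3 over F_331

Each element of F_{331^3} that lies in no proper subfield is a root of exactly one monic irreducible of degree 3 over F_331, and each such polynomial has 3 distinct roots in F_{331^3}. By Möbius inversion the count is N_331(3) = (1/3) Σ_{d|3} μ(3/d) · 331^d = (1/3)(μ(3)·331^1 + μ(1)·331^3) = 36264360/3 = 12088120.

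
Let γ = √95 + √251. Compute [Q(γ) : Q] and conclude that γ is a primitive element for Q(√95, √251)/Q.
[Q(γ) : Q] = 4 (equivalently, Q(γ) = Q(√95, √251))

Obviously Q(γ) ⊆ Q(√95, √251), and [Q(√95, √251):Q] = 4 (since 95, 251 are distinct squarefree integers > 1 with 23845 not a perfect square). To show equality we compute the minimal polynomial of γ. From γ = √95 + √251: γ^2 = 95 + 2√(23845) + 251 = 346 + 2√(23845), so γ^2 - 346 = 2√(23845); squaring, (γ^2 - 346)^2 = 4·23845, i.e. γ^4 - 692γ^2 + 119716 - 95380 = 0, i.e. γ^4 - 692γ^2 + 24336 = 0. So γ is a root of x^4 - 692x^2 + 24336. This polynomial is irreducible over Q: it has no rational root (each ±√95 ± √251 is irrational), and any factorization into two quadratics over Q would force √(23845) ∈ Q (pairing opposite roots) or √95, √251 ∈ Q (other pairings), all impossible. Hence [Q(γ):Q] = 4 = [Q(√95, √251):Q], so Q(γ) = Q(√95, √251).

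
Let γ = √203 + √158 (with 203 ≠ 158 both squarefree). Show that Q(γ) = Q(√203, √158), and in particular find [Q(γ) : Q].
[Q(γ) : Q] = 4 (equivalently, Q(γ) = Q(√203, √158))

Obviously Q(γ) ⊆ Q(√203, √158), and [Q(√203, √158):Q] = 4 (since 203, 158 are distinct squarefree integers > 1 with 32074 not a perfect square). To show equality we compute the minimal polynomial of γ. From γ = √203 + √158: γ^2 = 203 + 2√(32074) + 158 = 361 + 2√(32074), so γ^2 - 361 = 2√(32074); squaring, (γ^2 - 361)^2 = 4·32074, i.e. γ^4 - 722γ^2 + 130321 - 128296 = 0, i.e. γ^4 - 722γ^2 + 2025 = 0. So γ is a root of x^4 - 722x^2 + 2025. This polynomial is irreducible over Q: it has no rational root (each ±√203 ± √158 is irrational), and any factorization into two quadratics over Q would force √(32074) ∈ Q (pairing opposite roots) or √203, √158 ∈ Q (other pairings), all impossible. Hence [Q(γ):Q] = 4 = [Q(√203, √158):Q], so Q(γ) = Q(√203, √158).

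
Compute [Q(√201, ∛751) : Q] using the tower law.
[Q(√201, ∛751) : Q] = 6

Let L = Q(√201, ∛751). Since Q(√201) ⊂ L and [Q(√201):Q] = 2, the tower law gives 2 | [L:Q]. Likewise Q(∛751) ⊂ L with [Q(∛751):Q] = 3 (because 751 is not a perfect cube), so 3 | [L:Q]. As gcd(2,3) = 1, [L:Q] is divisible by 6. Conversely L is generated over Q by √201 and ∛751, so [L:Q] ≤ 2·3 = 6. Therefore [Q(√201, ∛751) : Q] = 6.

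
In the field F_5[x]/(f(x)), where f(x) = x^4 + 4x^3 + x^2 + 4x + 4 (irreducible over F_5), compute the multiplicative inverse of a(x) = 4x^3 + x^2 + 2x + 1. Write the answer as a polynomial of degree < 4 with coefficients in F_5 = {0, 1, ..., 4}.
a(x)^(-1) ≡ 4x^2 + x + 2 (mod f(x))

Since f is irreducible over F_5, F_5[x]/(f) is a field and a(x) ≠ 0 has an inverse. Apply the extended Euclidean algorithm to f(x) and a(x) in F_5[x]: f(x) = (4x)·a(x) + (3x^2 + 4);  a(x) = (3x + 2)·(3x^2 + 4) + (3). The last nonzero remainder is the constant 3 = gcd(f, a) in F_5. Back-substituting through the division chain expresses 3 = s(x)·a(x) + t(x)·f(x) with s(x) ≡ 2x^2 + 3x + 1 (mod f), so (2x^2 + 3x + 1)·a(x) ≡ 3 (mod f). Multiplying by 3^(-1) ≡ 2 in F_5 gives a(x)^(-1) ≡ 2·(2x^2 + 3x + 1) ≡ 4x^2 + x + 2 (mod f). Check: (4x^3 + x^2 + 2x + 1)·(4x^2 + x + 2) = x^5 + 3x^4 + 2x^3 + 3x^2 + 2 ≡ 1 (mod x^4 + 4x^3 + x^2 + 4x + 4).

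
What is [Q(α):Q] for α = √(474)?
[Q(α):Q] = 2

[Q(α):Q] equals the degree of the minimal polynomial of α. Here α^2 = 474 and x^2 - 474 is irreducible (d = 474 is squarefree, ≠ 1, hence not a square), so deg(m_α) = 2. Thus [Q(α):Q] = 2.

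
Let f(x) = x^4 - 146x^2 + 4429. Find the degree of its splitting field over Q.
[K : Q] = 4

Solving the quadratic in x^2: x^2 = (146 ± √(146^2 - 4·4429))/2 = (146 ± √3600)/2 = (146 ± 60)/2, giving x^2 = 43 or x^2 = 103. So f(x) = (x^2 - 43)(x^2 - 103) and the roots of f are ±√43, ±√103. Hence the splitting field is K = Q(√43, √103). Since 43 and 103 are distinct squarefree integers > 1, their product 4429 is not a perfect square, so √103 ∉ Q(√43). By the tower law [K:Q] = [Q(√43,√103):Q(√43)] · [Q(√43):Q] = 2 · 2 = 4.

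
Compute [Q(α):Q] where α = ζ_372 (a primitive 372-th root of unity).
[Q(α):Q] = 120

The minimal polynomial of ζ_372 over Q is the 372-th cyclotomic polynomial Φ_372(x), which is irreducible over Q and has degree φ(372) = 120. Hence [Q(α):Q] = φ(372) = 120.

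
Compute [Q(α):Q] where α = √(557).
[Q(α):Q] = 2

[Q(α):Q] equals the degree of the minimal polynomial of α. Here α^2 = 557 and x^2 - 557 is irreducible (d = 557 is squarefree, ≠ 1, hence not a square), so deg(m_α) = 2. Thus [Q(α):Q] = 2.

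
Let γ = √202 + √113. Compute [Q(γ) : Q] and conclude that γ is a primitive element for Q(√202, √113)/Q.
[Q(γ) : Q] = 4 (equivalently, Q(γ) = Q(√202, √113))

Obviously Q(γ) ⊆ Q(√202, √113), and [Q(√202, √113):Q] = 4 (since 202, 113 are distinct squarefree integers > 1 with 22826 not a perfect square). To show equality we compute the minimal polynomial of γ. From γ = √202 + √113: γ^2 = 202 + 2√(22826) + 113 = 315 + 2√(22826), so γ^2 - 315 = 2√(22826); squaring, (γ^2 - 315)^2 = 4·22826, i.e. γ^4 - 630γ^2 + 99225 - 91304 = 0, i.e. γ^4 - 630γ^2 + 7921 = 0. So γ is a root of x^4 - 630x^2 + 7921. This polynomial is irreducible over Q: it has no rational root (each ±√202 ± √113 is irrational), and any factorization into two quadratics over Q would force √(22826) ∈ Q (pairing opposite roots) or √202, √113 ∈ Q (other pairings), all impossible. Hence [Q(γ):Q] = 4 = [Q(√202, √113):Q], so Q(γ) = Q(√202, √113).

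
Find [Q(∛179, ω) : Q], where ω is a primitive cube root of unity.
[Q(∛179, ω) : Q] = 6

[Q(∛179):Q] = 3 (min poly x^3 - 179, irreducible since 179 is not a perfect cube). [Q(ω):Q] = 2 (min poly x^2 + x + 1). Since Q(∛179) ⊂ R and ω ∉ R, we have ω ∉ Q(∛179), so x^2 + x + 1 remains irreducible over Q(∛179) and [Q(∛179, ω) : Q(∛179)] = 2. By the tower law, [Q(∛179, ω) : Q] = 3 · 2 = 6. (In fact Q(∛179, ω) is the splitting field of x^3 - 179 over Q.)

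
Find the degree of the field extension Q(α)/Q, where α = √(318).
[Q(α):Q] = 2

[Q(α):Q] equals the degree of the minimal polynomial of α. Here α^2 = 318 and x^2 - 318 is irreducible (d = 318 is squarefree, ≠ 1, hence not a square), so deg(m_α) = 2. Thus [Q(α):Q] = 2.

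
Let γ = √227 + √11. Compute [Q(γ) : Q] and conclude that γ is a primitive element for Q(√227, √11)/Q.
[Q(γ) : Q] = 4 (equivalently, Q(γ) = Q(√227, √11))

Obviously Q(γ) ⊆ Q(√227, √11), and [Q(√227, √11):Q] = 4 (since 227, 11 are distinct squarefree integers > 1 with 2497 not a perfect square). To show equality we compute the minimal polynomial of γ. From γ = √227 + √11: γ^2 = 227 + 2√(2497) + 11 = 238 + 2√(2497), so γ^2 - 238 = 2√(2497); squaring, (γ^2 - 238)^2 = 4·2497, i.e. γ^4 - 476γ^2 + 56644 - 9988 = 0, i.e. γ^4 - 476γ^2 + 46656 = 0. So γ is a root of x^4 - 476x^2 + 46656. This polynomial is irreducible over Q: it has no rational root (each ±√227 ± √11 is irrational), and any factorization into two quadratics over Q would force √(2497) ∈ Q (pairing opposite roots) or √227, √11 ∈ Q (other pairings), all impossible. Hence [Q(γ):Q] = 4 = [Q(√227, √11):Q], so Q(γ) = Q(√227, √11).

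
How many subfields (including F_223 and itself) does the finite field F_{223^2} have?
F_{223^2} has 2 subfields

The subfields of F_{p^n} are exactly the fields F_{p^d} for d | n (each is the fixed field of the unique index-d subgroup of Gal(F_{p^n}/F_p) ≅ Z/nZ). The divisors of n = 2 are {1, 2}, giving 2 subfields: F_{223^1}, F_{223^2}.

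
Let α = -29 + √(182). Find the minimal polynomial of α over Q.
m_α(x) = x^2 + 58x + 659

From α + 29 = √(182), squaring gives (α + 29)^2 = 182, i.e. α^2 + 58α + 841 = 182, so α^2 + 58α + 659 = 0. The discriminant of x^2 + 58x + 659 is (58)^2 - 4·(659) = 3364 - 2636 = 728, and 4·(182) is not a perfect square in Q since 182 is squarefree and ≠ 1. Hence x^2 + 58x + 659 is irreducible over Q and is the minimal polynomial of α.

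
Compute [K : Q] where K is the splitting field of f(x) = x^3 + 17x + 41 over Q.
[K : Q] = 6

By the rational root test, any rational root of the monic integer polynomial f(x) = x^3 + 17x + 41 must be an integer dividing the constant term 41, i.e. one of ±{1, 41}. Evaluating: f(1) = 59, f(-1) = 23, f(41) = 69659, f(-41) = -69577; none is 0, so f has no rational root and is therefore irreducible over Q (a cubic with no linear factor over a field is irreducible). For an irreducible cubic, the Galois group is A_3 or S_3 according as the discriminant disc(f) = -4a^3 - 27b^2 = -4·(17)^3 - 27·(41)^2 = -65039 is or is not a square in Q. Here disc(f) = -65039 is not a perfect square in Q, so the Galois group of f over Q is not contained in A_3 and must be all of S_3. The splitting field has degree |S_3| = 6 over Q, so [K : Q] = 6.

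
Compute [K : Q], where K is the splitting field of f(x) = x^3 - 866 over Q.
[K : Q] = 6

The roots of x^3 - 866 are ∛866, ω∛866, ω^2∛866 where ω = e^(2πi/3) is a primitive cube root of unity, so K = Q(∛866, ω). Now [Q(∛866):Q] = 3 (since 866 is not a perfect cube, x^3 - 866 is irreducible) and [Q(ω):Q] = 2. Both 2 and 3 divide [K:Q], and [K:Q] ≤ 3·2 = 6, so [K:Q] = 6. (Equivalently: Q(∛866) ⊂ R but ω ∉ R, so [K : Q(∛866)] = 2.)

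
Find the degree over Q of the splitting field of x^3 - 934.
[K : Q] = 6

The roots of x^3 - 934 are ∛934, ω∛934, ω^2∛934 where ω = e^(2πi/3) is a primitive cube root of unity, so K = Q(∛934, ω). Now [Q(∛934):Q] = 3 (since 934 is not a perfect cube, x^3 - 934 is irreducible) and [Q(ω):Q] = 2. Both 2 and 3 divide [K:Q], and [K:Q] ≤ 3·2 = 6, so [K:Q] = 6. (Equivalently: Q(∛934) ⊂ R but ω ∉ R, so [K : Q(∛934)] = 2.)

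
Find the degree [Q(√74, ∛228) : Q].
[Q(√74, ∛228) : Q] = 6

Let L = Q(√74, ∛228). Since Q(√74) ⊂ L and [Q(√74):Q] = 2, the tower law gives 2 | [L:Q]. Likewise Q(∛228) ⊂ L with [Q(∛228):Q] = 3 (because 228 is not a perfect cube), so 3 | [L:Q]. As gcd(2,3) = 1, [L:Q] is divisible by 6. Conversely L is generated over Q by √74 and ∛228, so [L:Q] ≤ 2·3 = 6. Therefore [Q(√74, ∛228) : Q] = 6.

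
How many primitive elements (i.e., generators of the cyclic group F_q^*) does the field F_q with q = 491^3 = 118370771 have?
There are φ(118370770) = 39481344 primitive elements

F_q^* is cyclic of order q - 1 = 118370770. A cyclic group of order m has exactly φ(m) generators. Here m = 118370770 = 2 · 5 · 7^2 · 37 · 6529, so the number of primitive elements is φ(118370770) = 39481344.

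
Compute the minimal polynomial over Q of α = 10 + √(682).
m_α(x) = x^2 - 20x - 582

From α - 10 = √(682), squaring gives (α - 10)^2 = 682, i.e. α^2 - 20α + 100 = 682, so α^2 - 20α - 582 = 0. The discriminant of x^2 - 20x - 582 is (-20)^2 - 4·(-582) = 400 + 2328 = 2728, and 4·(682) is not a perfect square in Q since 682 is squarefree and ≠ 1. Hence x^2 - 20x - 582 is irreducible over Q and is the minimal polynomial of α.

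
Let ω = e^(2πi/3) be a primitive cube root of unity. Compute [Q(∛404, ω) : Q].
[Q(∛404, ω) : Q] = 6

[Q(∛404):Q] = 3 (min poly x^3 - 404, irreducible since 404 is not a perfect cube). [Q(ω):Q] = 2 (min poly x^2 + x + 1). Since Q(∛404) ⊂ R and ω ∉ R, we have ω ∉ Q(∛404), so x^2 + x + 1 remains irreducible over Q(∛404) and [Q(∛404, ω) : Q(∛404)] = 2. By the tower law, [Q(∛404, ω) : Q] = 3 · 2 = 6. (In fact Q(∛404, ω) is the splitting field of x^3 - 404 over Q.)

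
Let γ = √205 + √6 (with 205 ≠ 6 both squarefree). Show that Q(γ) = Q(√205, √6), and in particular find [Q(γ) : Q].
[Q(γ) : Q] = 4 (equivalently, Q(γ) = Q(√205, √6))

Obviously Q(γ) ⊆ Q(√205, √6), and [Q(√205, √6):Q] = 4 (since 205, 6 are distinct squarefree integers > 1 with 1230 not a perfect square). To show equality we compute the minimal polynomial of γ. From γ = √205 + √6: γ^2 = 205 + 2√(1230) + 6 = 211 + 2√(1230), so γ^2 - 211 = 2√(1230); squaring, (γ^2 - 211)^2 = 4·1230, i.e. γ^4 - 422γ^2 + 44521 - 4920 = 0, i.e. γ^4 - 422γ^2 + 39601 = 0. So γ is a root of x^4 - 422x^2 + 39601. This polynomial is irreducible over Q: it has no rational root (each ±√205 ± √6 is irrational), and any factorization into two quadratics over Q would force √(1230) ∈ Q (pairing opposite roots) or √205, √6 ∈ Q (other pairings), all impossible. Hence [Q(γ):Q] = 4 = [Q(√205, √6):Q], so Q(γ) = Q(√205, √6).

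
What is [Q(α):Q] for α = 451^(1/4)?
[Q(α):Q] = 4

α is a root of x^4 - 451. By Eisenstein's criterion at the prime p = 11 (which divides the constant term 451 but p^2 = 121 does not, since 451 is squarefree), x^4 - 451 is irreducible over Q. Hence [Q(α):Q] = 4.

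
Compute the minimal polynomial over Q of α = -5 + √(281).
m_α(x) = x^2 + 10x - 256

From α + 5 = √(281), squaring gives (α + 5)^2 = 281, i.e. α^2 + 10α + 25 = 281, so α^2 + 10α - 256 = 0. The discriminant of x^2 + 10x - 256 is (10)^2 - 4·(-256) = 100 + 1024 = 1124, and 4·(281) is not a perfect square in Q since 281 is squarefree and ≠ 1. Hence x^2 + 10x - 256 is irreducible over Q and is the minimal polynomial of α.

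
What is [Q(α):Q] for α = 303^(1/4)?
[Q(α):Q] = 4

α is a root of x^4 - 303. By Eisenstein's criterion at the prime p = 3 (which divides the constant term 303 but p^2 = 9 does not, since 303 is squarefree), x^4 - 303 is irreducible over Q. Hence [Q(α):Q] = 4.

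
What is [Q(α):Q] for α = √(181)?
[Q(α):Q] = 2

[Q(α):Q] equals the degree of the minimal polynomial of α. Here α^2 = 181 and x^2 - 181 is irreducible (d = 181 is squarefree, ≠ 1, hence not a square), so deg(m_α) = 2. Thus [Q(α):Q] = 2.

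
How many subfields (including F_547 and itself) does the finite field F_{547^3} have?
F_{547^3} has 2 subfields

The subfields of F_{p^n} are exactly the fields F_{p^d} for d | n (each is the fixed field of the unique index-d subgroup of Gal(F_{p^n}/F_p) ≅ Z/nZ). The divisors of n = 3 are {1, 3}, giving 2 subfields: F_{547^1}, F_{547^3}.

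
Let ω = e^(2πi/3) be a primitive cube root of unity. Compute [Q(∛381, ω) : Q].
[Q(∛381, ω) : Q] = 6

[Q(∛381):Q] = 3 (min poly x^3 - 381, irreducible since 381 is not a perfect cube). [Q(ω):Q] = 2 (min poly x^2 + x + 1). Since Q(∛381) ⊂ R and ω ∉ R, we have ω ∉ Q(∛381), so x^2 + x + 1 remains irreducible over Q(∛381) and [Q(∛381, ω) : Q(∛381)] = 2. By the tower law, [Q(∛381, ω) : Q] = 3 · 2 = 6. (In fact Q(∛381, ω) is the splitting field of x^3 - 381 over Q.)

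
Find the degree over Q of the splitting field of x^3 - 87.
[K : Q] = 6

The roots of x^3 - 87 are ∛87, ω∛87, ω^2∛87 where ω = e^(2πi/3) is a primitive cube root of unity, so K = Q(∛87, ω). Now [Q(∛87):Q] = 3 (since 87 is not a perfect cube, x^3 - 87 is irreducible) and [Q(ω):Q] = 2. Both 2 and 3 divide [K:Q], and [K:Q] ≤ 3·2 = 6, so [K:Q] = 6. (Equivalently: Q(∛87) ⊂ R but ω ∉ R, so [K : Q(∛87)] = 2.)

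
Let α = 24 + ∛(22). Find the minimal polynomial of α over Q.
m_α(x) = x^3 - 72x^2 + 1728x - 13846

Set β = α - 24 = ∛(22), so β^3 = 22. Then (α - 24)^3 - 22 = 0, i.e. α is a root of g(x) = (x - 24)^3 - 22 = x^3 - 72x^2 + 1728x - 13846. Since g(x) = h(x - 24) where h(x) = x^3 - 22, and h is irreducible over Q (because 22 is not a perfect cube, so h has no rational root, and a monic cubic with no rational root is irreducible), g is also irreducible (irreducibility is preserved under the substitution x → x - 24). Hence m_α(x) = x^3 - 72x^2 + 1728x - 13846.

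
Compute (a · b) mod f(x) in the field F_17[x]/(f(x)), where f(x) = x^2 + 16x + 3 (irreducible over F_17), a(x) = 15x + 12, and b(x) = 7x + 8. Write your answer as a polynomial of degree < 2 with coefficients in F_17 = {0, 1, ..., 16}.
a · b ≡ 3x + 2 (mod f(x))

Multiply in F_17[x]: a(x)·b(x) = (15x + 12)·(7x + 8) = 3x^2 + 11. This has degree ≥ 2, so divide by f(x) over F_17: 3x^2 + 11 = (3)·(x^2 + 16x + 3) + (3x + 2). Hence a·b ≡ 3x + 2 (mod f). (F_17[x]/(f) is a field with 17^2 = 289 elements since f is irreducible of degree 2.)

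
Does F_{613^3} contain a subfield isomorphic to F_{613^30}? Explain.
No: F_{613^30} is not a subfield of F_{613^3}

F_{p^m} embeds in F_{p^n} iff m | n. Here 30 ∤ 3 (since 3 = 0·30 + 3 with remainder 3 ≠ 0), so F_{613^30} is not a subfield of F_{613^3}. Equivalently: if it were, the tower law would give 30 = [F_{613^30}:F_613] dividing [F_{613^3}:F_613] = 3, contradiction.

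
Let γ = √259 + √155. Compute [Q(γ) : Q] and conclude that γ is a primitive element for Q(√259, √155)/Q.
[Q(γ) : Q] = 4 (equivalently, Q(γ) = Q(√259, √155))

Obviously Q(γ) ⊆ Q(√259, √155), and [Q(√259, √155):Q] = 4 (since 259, 155 are distinct squarefree integers > 1 with 40145 not a perfect square). To show equality we compute the minimal polynomial of γ. From γ = √259 + √155: γ^2 = 259 + 2√(40145) + 155 = 414 + 2√(40145), so γ^2 - 414 = 2√(40145); squaring, (γ^2 - 414)^2 = 4·40145, i.e. γ^4 - 828γ^2 + 171396 - 160580 = 0, i.e. γ^4 - 828γ^2 + 10816 = 0. So γ is a root of x^4 - 828x^2 + 10816. This polynomial is irreducible over Q: it has no rational root (each ±√259 ± √155 is irrational), and any factorization into two quadratics over Q would force √(40145) ∈ Q (pairing opposite roots) or √259, √155 ∈ Q (other pairings), all impossible. Hence [Q(γ):Q] = 4 = [Q(√259, √155):Q], so Q(γ) = Q(√259, √155).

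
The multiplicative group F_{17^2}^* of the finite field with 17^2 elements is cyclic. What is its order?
|F_{17^2}^*| = 288

F_{17^2} has 17^2 = 289 elements; its multiplicative group consists of all nonzero elements, so |F_{17^2}^*| = 289 - 1 = 288. (It is cyclic since any finite subgroup of the multiplicative group of a field is cyclic.)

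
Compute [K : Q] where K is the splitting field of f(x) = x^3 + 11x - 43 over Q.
[K : Q] = 6

By the rational root test, any rational root of the monic integer polynomial f(x) = x^3 + 11x - 43 must be an integer dividing the constant term -43, i.e. one of ±{1, 43}. Evaluating: f(1) = -31, f(-1) = -55, f(43) = 79937, f(-43) = -80023; none is 0, so f has no rational root and is therefore irreducible over Q (a cubic with no linear factor over a field is irreducible). For an irreducible cubic, the Galois group is A_3 or S_3 according as the discriminant disc(f) = -4a^3 - 27b^2 = -4·(11)^3 - 27·(-43)^2 = -55247 is or is not a square in Q. Here disc(f) = -55247 is not a perfect square in Q, so the Galois group of f over Q is not contained in A_3 and must be all of S_3. The splitting field has degree |S_3| = 6 over Q, so [K : Q] = 6.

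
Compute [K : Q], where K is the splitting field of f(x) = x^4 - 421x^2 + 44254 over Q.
[K : Q] = 4

Solving the quadratic in x^2: x^2 = (421 ± √(421^2 - 4·44254))/2 = (421 ± √225)/2 = (421 ± 15)/2, giving x^2 = 218 or x^2 = 203. So f(x) = (x^2 - 218)(x^2 - 203) and the roots of f are ±√218, ±√203. Hence the splitting field is K = Q(√218, √203). Since 218 and 203 are distinct squarefree integers > 1, their product 44254 is not a perfect square, so √203 ∉ Q(√218). By the tower law [K:Q] = [Q(√218,√203):Q(√218)] · [Q(√218):Q] = 2 · 2 = 4.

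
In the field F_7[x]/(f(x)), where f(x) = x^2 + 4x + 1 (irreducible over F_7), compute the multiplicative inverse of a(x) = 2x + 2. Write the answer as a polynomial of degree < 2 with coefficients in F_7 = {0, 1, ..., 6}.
a(x)^(-1) ≡ 2x + 6 (mod f(x))

Since f is irreducible over F_7, F_7[x]/(f) is a field and a(x) ≠ 0 has an inverse. Apply the extended Euclidean algorithm to f(x) and a(x) in F_7[x]: f(x) = (4x + 5)·a(x) + (5). The last nonzero remainder is the constant 5 = gcd(f, a) in F_7. Back-substituting through the division chain expresses 5 = s(x)·a(x) + t(x)·f(x) with s(x) ≡ 3x + 2 (mod f), so (3x + 2)·a(x) ≡ 5 (mod f). Multiplying by 5^(-1) ≡ 3 in F_7 gives a(x)^(-1) ≡ 3·(3x + 2) ≡ 2x + 6 (mod f). Check: (2x + 2)·(2x + 6) = 4x^2 + 2x + 5 ≡ 1 (mod x^2 + 4x + 1).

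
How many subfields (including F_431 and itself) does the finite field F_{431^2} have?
F_{431^2} has 2 subfields

The subfields of F_{p^n} are exactly the fields F_{p^d} for d | n (each is the fixed field of the unique index-d subgroup of Gal(F_{p^n}/F_p) ≅ Z/nZ). The divisors of n = 2 are {1, 2}, giving 2 subfields: F_{431^1}, F_{431^2}.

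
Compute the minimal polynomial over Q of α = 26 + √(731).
m_α(x) = x^2 - 52x - 55

From α - 26 = √(731), squaring gives (α - 26)^2 = 731, i.e. α^2 - 52α + 676 = 731, so α^2 - 52α - 55 = 0. The discriminant of x^2 - 52x - 55 is (-52)^2 - 4·(-55) = 2704 + 220 = 2924, and 4·(731) is not a perfect square in Q since 731 is squarefree and ≠ 1. Hence x^2 - 52x - 55 is irreducible over Q and is the minimal polynomial of α.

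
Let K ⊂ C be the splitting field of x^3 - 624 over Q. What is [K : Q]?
[K : Q] = 6

The roots of x^3 - 624 are ∛624, ω∛624, ω^2∛624 where ω = e^(2πi/3) is a primitive cube root of unity, so K = Q(∛624, ω). Now [Q(∛624):Q] = 3 (since 624 is not a perfect cube, x^3 - 624 is irreducible) and [Q(ω):Q] = 2. Both 2 and 3 divide [K:Q], and [K:Q] ≤ 3·2 = 6, so [K:Q] = 6. (Equivalently: Q(∛624) ⊂ R but ω ∉ R, so [K : Q(∛624)] = 2.)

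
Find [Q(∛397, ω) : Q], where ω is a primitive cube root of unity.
[Q(∛397, ω) : Q] = 6

[Q(∛397):Q] = 3 (min poly x^3 - 397, irreducible since 397 is not a perfect cube). [Q(ω):Q] = 2 (min poly x^2 + x + 1). Since Q(∛397) ⊂ R and ω ∉ R, we have ω ∉ Q(∛397), so x^2 + x + 1 remains irreducible over Q(∛397) and [Q(∛397, ω) : Q(∛397)] = 2. By the tower law, [Q(∛397, ω) : Q] = 3 · 2 = 6. (In fact Q(∛397, ω) is the splitting field of x^3 - 397 over Q.)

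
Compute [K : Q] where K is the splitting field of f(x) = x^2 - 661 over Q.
[K : Q] = 2

f(x) = x^2 - 661 factors as (x - √661)(x + √661). The splitting field is K = Q(√661). Since 661 is squarefree and > 1, it is not a perfect square, so x^2 - 661 is irreducible over Q and [Q(√661) : Q] = 2. Hence [K : Q] = 2.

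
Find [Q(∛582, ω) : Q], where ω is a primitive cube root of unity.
[Q(∛582, ω) : Q] = 6

[Q(∛582):Q] = 3 (min poly x^3 - 582, irreducible since 582 is not a perfect cube). [Q(ω):Q] = 2 (min poly x^2 + x + 1). Since Q(∛582) ⊂ R and ω ∉ R, we have ω ∉ Q(∛582), so x^2 + x + 1 remains irreducible over Q(∛582) and [Q(∛582, ω) : Q(∛582)] = 2. By the tower law, [Q(∛582, ω) : Q] = 3 · 2 = 6. (In fact Q(∛582, ω) is the splitting field of x^3 - 582 over Q.)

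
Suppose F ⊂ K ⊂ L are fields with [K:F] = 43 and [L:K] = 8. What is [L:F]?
[L:F] = 344

The tower law says that for any tower of field extensions F ⊂ K ⊂ L with finite degrees, [L:F] = [L:K] · [K:F]. Here this gives [L:F] = 8 · 43 = 344.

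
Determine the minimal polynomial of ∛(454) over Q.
m_α(x) = x^3 - 454

α satisfies α^3 = 454, so x^3 - 454 annihilates α. By the rational root test, a rational root p/q (in lowest terms) of x^3 - 454 would satisfy p^3 = 454 q^3, forcing q = 1 and p^3 = 454; but 454 is not a perfect cube, contradiction. A monic cubic over Q with no rational root is irreducible (any nontrivial factorization would include a linear factor). Hence x^3 - 454 is the minimal polynomial of α, and in particular [Q(α):Q] = 3.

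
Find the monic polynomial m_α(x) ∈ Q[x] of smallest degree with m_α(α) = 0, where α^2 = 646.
m_α(x) = x^2 - 646

α satisfies α^2 - 646 = 0, so x^2 - 646 annihilates α. Since d = 646 is squarefree and ≠ 1, it is not a perfect square in Q, so x^2 - 646 has no rational root and is therefore irreducible over Q (a degree-2 polynomial over a field is irreducible iff it has no root). Hence m_α(x) = x^2 - 646.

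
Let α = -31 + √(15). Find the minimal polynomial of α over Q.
m_α(x) = x^2 + 62x + 946

From α + 31 = √(15), squaring gives (α + 31)^2 = 15, i.e. α^2 + 62α + 961 = 15, so α^2 + 62α + 946 = 0. The discriminant of x^2 + 62x + 946 is (62)^2 - 4·(946) = 3844 - 3784 = 60, and 4·(15) is not a perfect square in Q since 15 is squarefree and ≠ 1. Hence x^2 + 62x + 946 is irreducible over Q and is the minimal polynomial of α.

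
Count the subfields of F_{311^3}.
F_{311^3} has 2 subfields

The subfields of F_{p^n} are exactly the fields F_{p^d} for d | n (each is the fixed field of the unique index-d subgroup of Gal(F_{p^n}/F_p) ≅ Z/nZ). The divisors of n = 3 are {1, 3}, giving 2 subfields: F_{311^1}, F_{311^3}.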